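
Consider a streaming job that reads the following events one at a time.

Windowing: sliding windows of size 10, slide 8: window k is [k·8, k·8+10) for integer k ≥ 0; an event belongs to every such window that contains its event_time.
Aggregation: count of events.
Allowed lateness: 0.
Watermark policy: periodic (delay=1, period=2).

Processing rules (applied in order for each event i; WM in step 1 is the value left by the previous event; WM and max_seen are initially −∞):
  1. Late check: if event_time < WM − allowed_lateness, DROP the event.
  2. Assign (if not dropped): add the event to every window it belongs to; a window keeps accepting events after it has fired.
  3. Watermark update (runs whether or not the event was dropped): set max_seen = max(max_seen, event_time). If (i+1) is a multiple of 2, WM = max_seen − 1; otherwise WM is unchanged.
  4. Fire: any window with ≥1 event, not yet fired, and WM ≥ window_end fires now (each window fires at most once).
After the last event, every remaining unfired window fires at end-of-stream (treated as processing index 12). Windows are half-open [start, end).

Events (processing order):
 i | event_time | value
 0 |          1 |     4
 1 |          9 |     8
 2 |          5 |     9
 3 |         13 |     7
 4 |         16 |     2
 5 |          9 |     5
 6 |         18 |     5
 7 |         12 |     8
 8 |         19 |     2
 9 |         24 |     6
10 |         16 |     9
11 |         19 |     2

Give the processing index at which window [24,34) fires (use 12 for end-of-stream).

12

i=0 t=1 v=4: → [0,10); WM=−∞
i=1 t=9 v=8: → [8,18),[0,10); WM=8
i=2 t=5 v=9: DROP (t<8-0); WM=8
i=3 t=13 v=7: → [8,18); WM=12; [0,10) fires=2
i=4 t=16 v=2: → [16,26),[8,18); WM=12
i=5 t=9 v=5: DROP (t<12-0); WM=15
i=6 t=18 v=5: → [16,26); WM=15
i=7 t=12 v=8: DROP (t<15-0); WM=17
i=8 t=19 v=2: → [16,26); WM=17
i=9 t=24 v=6: → [24,34),[16,26); WM=23; [8,18) fires=3
i=10 t=16 v=9: DROP (t<23-0); WM=23
i=11 t=19 v=2: DROP (t<23-0); WM=23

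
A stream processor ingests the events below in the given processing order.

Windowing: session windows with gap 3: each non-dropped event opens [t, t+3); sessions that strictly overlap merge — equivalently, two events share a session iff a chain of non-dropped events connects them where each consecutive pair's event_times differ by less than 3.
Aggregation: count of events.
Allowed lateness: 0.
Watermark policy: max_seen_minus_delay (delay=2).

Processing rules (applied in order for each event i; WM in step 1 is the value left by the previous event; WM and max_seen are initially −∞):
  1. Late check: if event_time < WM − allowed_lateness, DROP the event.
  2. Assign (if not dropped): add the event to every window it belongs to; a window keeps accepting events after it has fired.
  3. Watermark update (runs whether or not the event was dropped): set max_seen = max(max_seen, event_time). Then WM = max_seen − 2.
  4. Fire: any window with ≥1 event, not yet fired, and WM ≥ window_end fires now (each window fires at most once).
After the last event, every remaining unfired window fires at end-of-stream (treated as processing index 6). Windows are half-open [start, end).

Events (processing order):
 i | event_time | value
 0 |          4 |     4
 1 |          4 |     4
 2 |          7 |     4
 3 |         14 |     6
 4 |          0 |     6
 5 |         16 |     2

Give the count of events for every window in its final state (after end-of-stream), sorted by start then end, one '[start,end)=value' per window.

i=0 t=4 v=4: → [4,7); WM=2
i=1 t=4 v=4: → [4,7); WM=2
i=2 t=7 v=4: → [7,10); WM=5
i=3 t=14 v=6: → [14,17); WM=12
i=4 t=0 v=6: DROP (t<12-0); WM=12
i=5 t=16 v=2: → [14,19); WM=14

[4,7)=2 [7,10)=1 [14,19)=2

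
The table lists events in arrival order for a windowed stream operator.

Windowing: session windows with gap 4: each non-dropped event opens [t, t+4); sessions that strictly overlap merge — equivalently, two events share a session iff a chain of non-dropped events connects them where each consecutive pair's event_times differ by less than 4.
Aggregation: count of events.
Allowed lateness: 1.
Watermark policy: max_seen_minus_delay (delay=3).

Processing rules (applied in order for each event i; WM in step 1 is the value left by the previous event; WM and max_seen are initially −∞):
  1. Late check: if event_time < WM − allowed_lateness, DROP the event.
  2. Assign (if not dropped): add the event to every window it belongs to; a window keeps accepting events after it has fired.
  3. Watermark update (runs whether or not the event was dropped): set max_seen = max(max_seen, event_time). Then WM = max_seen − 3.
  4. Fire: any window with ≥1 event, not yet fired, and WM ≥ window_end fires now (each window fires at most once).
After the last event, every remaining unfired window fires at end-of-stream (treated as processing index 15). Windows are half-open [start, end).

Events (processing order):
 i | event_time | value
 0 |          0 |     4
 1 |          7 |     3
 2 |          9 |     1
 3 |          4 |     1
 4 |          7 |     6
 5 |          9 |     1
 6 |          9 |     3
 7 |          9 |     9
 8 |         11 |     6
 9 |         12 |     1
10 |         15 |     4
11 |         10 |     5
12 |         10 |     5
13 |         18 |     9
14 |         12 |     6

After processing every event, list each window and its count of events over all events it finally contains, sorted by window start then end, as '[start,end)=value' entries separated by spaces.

i=0 t=0 v=4: → [0,4); WM=-3
i=1 t=7 v=3: → [7,11); WM=4
i=2 t=9 v=1: → [7,13); WM=6
i=3 t=4 v=1: DROP (t<6-1); WM=6
i=4 t=7 v=6: → [7,13); WM=6
i=5 t=9 v=1: → [7,13); WM=6
i=6 t=9 v=3: → [7,13); WM=6
i=7 t=9 v=9: → [7,13); WM=6
i=8 t=11 v=6: → [7,15); WM=8
i=9 t=12 v=1: → [7,16); WM=9
i=10 t=15 v=4: → [7,19); WM=12
i=11 t=10 v=5: DROP (t<12-1); WM=12
i=12 t=10 v=5: DROP (t<12-1); WM=12
i=13 t=18 v=9: → [7,22); WM=15
i=14 t=12 v=6: DROP (t<15-1); WM=15

[0,4)=1 [7,22)=10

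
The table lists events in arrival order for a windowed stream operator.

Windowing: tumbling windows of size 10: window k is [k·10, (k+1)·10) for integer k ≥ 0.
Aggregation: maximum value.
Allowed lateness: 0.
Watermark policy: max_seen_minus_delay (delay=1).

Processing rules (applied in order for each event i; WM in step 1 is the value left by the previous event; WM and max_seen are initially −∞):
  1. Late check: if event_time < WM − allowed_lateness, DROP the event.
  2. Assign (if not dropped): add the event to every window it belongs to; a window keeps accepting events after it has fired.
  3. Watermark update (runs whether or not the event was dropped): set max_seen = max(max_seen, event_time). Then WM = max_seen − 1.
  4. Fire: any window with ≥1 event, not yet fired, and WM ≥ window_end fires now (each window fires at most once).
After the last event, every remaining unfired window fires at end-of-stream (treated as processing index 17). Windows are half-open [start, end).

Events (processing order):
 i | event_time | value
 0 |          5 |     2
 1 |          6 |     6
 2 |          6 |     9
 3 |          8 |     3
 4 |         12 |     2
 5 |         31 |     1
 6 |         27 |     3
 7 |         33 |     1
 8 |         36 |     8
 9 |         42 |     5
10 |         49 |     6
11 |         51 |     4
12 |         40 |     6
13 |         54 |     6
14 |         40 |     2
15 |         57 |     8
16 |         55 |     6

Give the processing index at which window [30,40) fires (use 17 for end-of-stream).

9

i=0 t=5 v=2: → [0,10); WM=4
i=1 t=6 v=6: → [0,10); WM=5
i=2 t=6 v=9: → [0,10); WM=5
i=3 t=8 v=3: → [0,10); WM=7
i=4 t=12 v=2: → [10,20); WM=11; [0,10) fires=9
i=5 t=31 v=1: → [30,40); WM=30; [10,20) fires=2
i=6 t=27 v=3: DROP (t<30-0); WM=30
i=7 t=33 v=1: → [30,40); WM=32
i=8 t=36 v=8: → [30,40); WM=35
i=9 t=42 v=5: → [40,50); WM=41; [30,40) fires=8
i=10 t=49 v=6: → [40,50); WM=48
i=11 t=51 v=4: → [50,60); WM=50; [40,50) fires=6
i=12 t=40 v=6: DROP (t<50-0); WM=50
i=13 t=54 v=6: → [50,60); WM=53
i=14 t=40 v=2: DROP (t<53-0); WM=53
i=15 t=57 v=8: → [50,60); WM=56
i=16 t=55 v=6: DROP (t<56-0); WM=56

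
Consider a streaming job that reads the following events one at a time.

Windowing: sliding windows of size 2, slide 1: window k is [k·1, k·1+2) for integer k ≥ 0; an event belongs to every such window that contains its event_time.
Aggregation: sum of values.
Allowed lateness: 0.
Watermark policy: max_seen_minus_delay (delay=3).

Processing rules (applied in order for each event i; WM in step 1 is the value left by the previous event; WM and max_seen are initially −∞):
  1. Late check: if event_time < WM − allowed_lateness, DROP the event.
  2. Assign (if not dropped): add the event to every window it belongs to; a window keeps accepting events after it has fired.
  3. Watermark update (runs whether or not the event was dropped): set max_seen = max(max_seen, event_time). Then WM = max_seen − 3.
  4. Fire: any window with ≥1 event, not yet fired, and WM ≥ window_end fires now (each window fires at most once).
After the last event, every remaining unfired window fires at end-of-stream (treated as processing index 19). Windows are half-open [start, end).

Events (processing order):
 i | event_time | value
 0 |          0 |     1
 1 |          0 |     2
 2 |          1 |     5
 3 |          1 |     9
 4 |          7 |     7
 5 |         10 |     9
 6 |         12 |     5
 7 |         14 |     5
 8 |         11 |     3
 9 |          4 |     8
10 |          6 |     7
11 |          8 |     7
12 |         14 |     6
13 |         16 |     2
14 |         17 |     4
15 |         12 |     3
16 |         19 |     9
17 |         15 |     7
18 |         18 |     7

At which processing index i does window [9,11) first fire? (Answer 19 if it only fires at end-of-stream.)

i=0 t=0 v=1: → [0,2); WM=-3
i=1 t=0 v=2: → [0,2); WM=-3
i=2 t=1 v=5: → [1,3),[0,2); WM=-2
i=3 t=1 v=9: → [1,3),[0,2); WM=-2
i=4 t=7 v=7: → [7,9),[6,8); WM=4; [0,2) fires=17 [1,3) fires=14
i=5 t=10 v=9: → [10,12),[9,11); WM=7
i=6 t=12 v=5: → [12,14),[11,13); WM=9; [6,8) fires=7 [7,9) fires=7
i=7 t=14 v=5: → [14,16),[13,15); WM=11; [9,11) fires=9
i=8 t=11 v=3: → [11,13),[10,12); WM=11
i=9 t=4 v=8: DROP (t<11-0); WM=11
i=10 t=6 v=7: DROP (t<11-0); WM=11
i=11 t=8 v=7: DROP (t<11-0); WM=11
i=12 t=14 v=6: → [14,16),[13,15); WM=11
i=13 t=16 v=2: → [16,18),[15,17); WM=13; [10,12) fires=12 [11,13) fires=8
i=14 t=17 v=4: → [17,19),[16,18); WM=14; [12,14) fires=5
i=15 t=12 v=3: DROP (t<14-0); WM=14
i=16 t=19 v=9: → [19,21),[18,20); WM=16; [13,15) fires=11 [14,16) fires=11
i=17 t=15 v=7: DROP (t<16-0); WM=16
i=18 t=18 v=7: → [18,20),[17,19); WM=16

7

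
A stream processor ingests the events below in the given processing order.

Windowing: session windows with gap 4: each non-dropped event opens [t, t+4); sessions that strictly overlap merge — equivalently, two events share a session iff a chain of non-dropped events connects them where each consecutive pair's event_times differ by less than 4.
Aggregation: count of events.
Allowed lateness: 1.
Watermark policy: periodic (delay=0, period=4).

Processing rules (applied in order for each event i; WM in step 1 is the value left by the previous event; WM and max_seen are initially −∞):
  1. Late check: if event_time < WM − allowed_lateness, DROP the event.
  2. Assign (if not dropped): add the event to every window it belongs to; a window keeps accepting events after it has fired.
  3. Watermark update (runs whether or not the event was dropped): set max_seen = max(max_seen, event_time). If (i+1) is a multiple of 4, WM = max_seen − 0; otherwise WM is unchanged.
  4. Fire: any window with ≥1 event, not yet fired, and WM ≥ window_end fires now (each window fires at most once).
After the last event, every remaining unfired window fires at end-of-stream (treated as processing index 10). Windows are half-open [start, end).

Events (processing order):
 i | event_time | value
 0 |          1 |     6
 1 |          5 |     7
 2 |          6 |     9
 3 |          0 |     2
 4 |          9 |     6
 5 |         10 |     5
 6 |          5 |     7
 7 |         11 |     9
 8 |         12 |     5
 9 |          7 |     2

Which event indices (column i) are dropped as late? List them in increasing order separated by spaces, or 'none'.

i=0 t=1 v=6: → [1,5); WM=−∞
i=1 t=5 v=7: → [5,9); WM=−∞
i=2 t=6 v=9: → [5,10); WM=−∞
i=3 t=0 v=2: → [0,5); WM=6
i=4 t=9 v=6: → [5,13); WM=6
i=5 t=10 v=5: → [5,14); WM=6
i=6 t=5 v=7: → [5,14); WM=6
i=7 t=11 v=9: → [5,15); WM=11
i=8 t=12 v=5: → [5,16); WM=11
i=9 t=7 v=2: DROP (t<11-1); WM=11

9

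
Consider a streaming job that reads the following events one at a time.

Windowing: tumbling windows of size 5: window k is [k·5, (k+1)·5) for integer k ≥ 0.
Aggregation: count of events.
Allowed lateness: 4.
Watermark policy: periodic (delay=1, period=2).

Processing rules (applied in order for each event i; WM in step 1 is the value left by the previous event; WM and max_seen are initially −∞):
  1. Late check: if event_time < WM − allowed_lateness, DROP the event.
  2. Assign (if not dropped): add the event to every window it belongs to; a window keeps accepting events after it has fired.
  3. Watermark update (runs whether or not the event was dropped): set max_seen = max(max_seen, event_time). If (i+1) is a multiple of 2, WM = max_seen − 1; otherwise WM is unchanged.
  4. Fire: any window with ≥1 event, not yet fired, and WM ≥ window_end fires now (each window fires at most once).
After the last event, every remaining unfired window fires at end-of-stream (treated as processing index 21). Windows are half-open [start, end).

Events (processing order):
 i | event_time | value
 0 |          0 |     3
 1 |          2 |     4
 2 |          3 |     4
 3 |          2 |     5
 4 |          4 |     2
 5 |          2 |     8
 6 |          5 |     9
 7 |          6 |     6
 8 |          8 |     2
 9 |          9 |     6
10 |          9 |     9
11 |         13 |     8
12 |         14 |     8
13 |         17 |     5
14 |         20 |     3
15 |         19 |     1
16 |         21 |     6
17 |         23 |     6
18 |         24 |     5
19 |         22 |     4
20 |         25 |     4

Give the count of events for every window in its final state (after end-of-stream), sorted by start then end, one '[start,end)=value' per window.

[0,5)=6 [5,10)=5 [10,15)=2 [15,20)=2 [20,25)=5 [25,30)=1

i=0 t=0 v=3: → [0,5); WM=−∞
i=1 t=2 v=4: → [0,5); WM=1
i=2 t=3 v=4: → [0,5); WM=1
i=3 t=2 v=5: → [0,5); WM=2
i=4 t=4 v=2: → [0,5); WM=2
i=5 t=2 v=8: → [0,5); WM=3
i=6 t=5 v=9: → [5,10); WM=3
i=7 t=6 v=6: → [5,10); WM=5; [0,5) fires=6
i=8 t=8 v=2: → [5,10); WM=5
i=9 t=9 v=6: → [5,10); WM=8
i=10 t=9 v=9: → [5,10); WM=8
i=11 t=13 v=8: → [10,15); WM=12; [5,10) fires=5
i=12 t=14 v=8: → [10,15); WM=12
i=13 t=17 v=5: → [15,20); WM=16; [10,15) fires=2
i=14 t=20 v=3: → [20,25); WM=16
i=15 t=19 v=1: → [15,20); WM=19
i=16 t=21 v=6: → [20,25); WM=19
i=17 t=23 v=6: → [20,25); WM=22; [15,20) fires=2
i=18 t=24 v=5: → [20,25); WM=22
i=19 t=22 v=4: → [20,25); WM=23
i=20 t=25 v=4: → [25,30); WM=23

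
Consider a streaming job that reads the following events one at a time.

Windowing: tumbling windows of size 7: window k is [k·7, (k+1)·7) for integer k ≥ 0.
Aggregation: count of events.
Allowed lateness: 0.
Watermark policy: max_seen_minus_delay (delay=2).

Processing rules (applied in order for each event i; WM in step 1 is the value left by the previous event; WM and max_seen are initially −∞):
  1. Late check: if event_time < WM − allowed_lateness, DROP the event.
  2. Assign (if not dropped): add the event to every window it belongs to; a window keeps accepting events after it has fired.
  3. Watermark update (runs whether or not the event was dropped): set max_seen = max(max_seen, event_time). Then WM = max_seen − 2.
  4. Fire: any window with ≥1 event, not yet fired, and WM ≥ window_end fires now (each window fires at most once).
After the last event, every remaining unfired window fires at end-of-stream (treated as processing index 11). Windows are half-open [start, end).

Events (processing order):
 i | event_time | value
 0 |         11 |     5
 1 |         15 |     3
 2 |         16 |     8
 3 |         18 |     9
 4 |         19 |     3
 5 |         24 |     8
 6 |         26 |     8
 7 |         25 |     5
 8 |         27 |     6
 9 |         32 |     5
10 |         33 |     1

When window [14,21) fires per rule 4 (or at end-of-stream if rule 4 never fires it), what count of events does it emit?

4

i=0 t=11 v=5: → [7,14); WM=9
i=1 t=15 v=3: → [14,21); WM=13
i=2 t=16 v=8: → [14,21); WM=14; [7,14) fires=1
i=3 t=18 v=9: → [14,21); WM=16
i=4 t=19 v=3: → [14,21); WM=17
i=5 t=24 v=8: → [21,28); WM=22; [14,21) fires=4
i=6 t=26 v=8: → [21,28); WM=24
i=7 t=25 v=5: → [21,28); WM=24
i=8 t=27 v=6: → [21,28); WM=25
i=9 t=32 v=5: → [28,35); WM=30; [21,28) fires=4
i=10 t=33 v=1: → [28,35); WM=31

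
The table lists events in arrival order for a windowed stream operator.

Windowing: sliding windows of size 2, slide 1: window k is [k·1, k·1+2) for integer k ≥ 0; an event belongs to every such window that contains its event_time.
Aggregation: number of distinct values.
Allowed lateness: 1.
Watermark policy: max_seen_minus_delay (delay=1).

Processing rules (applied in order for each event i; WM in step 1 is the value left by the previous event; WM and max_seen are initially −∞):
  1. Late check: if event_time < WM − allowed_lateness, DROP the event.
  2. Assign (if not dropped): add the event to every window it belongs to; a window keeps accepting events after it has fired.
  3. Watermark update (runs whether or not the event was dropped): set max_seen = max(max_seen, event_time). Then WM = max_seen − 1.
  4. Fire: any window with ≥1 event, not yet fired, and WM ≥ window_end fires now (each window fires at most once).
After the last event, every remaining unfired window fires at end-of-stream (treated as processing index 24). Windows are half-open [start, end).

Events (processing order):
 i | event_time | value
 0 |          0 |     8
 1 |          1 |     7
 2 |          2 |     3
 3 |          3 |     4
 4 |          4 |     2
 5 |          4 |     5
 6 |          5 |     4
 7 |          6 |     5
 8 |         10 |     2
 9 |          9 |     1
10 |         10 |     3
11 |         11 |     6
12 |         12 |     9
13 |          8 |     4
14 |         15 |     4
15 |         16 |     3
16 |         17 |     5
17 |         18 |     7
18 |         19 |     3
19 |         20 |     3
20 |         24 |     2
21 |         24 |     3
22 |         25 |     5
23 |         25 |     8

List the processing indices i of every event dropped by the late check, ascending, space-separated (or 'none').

13

i=0 t=0 v=8: → [0,2); WM=-1
i=1 t=1 v=7: → [1,3),[0,2); WM=0
i=2 t=2 v=3: → [2,4),[1,3); WM=1
i=3 t=3 v=4: → [3,5),[2,4); WM=2; [0,2) fires=2
i=4 t=4 v=2: → [4,6),[3,5); WM=3; [1,3) fires=2
i=5 t=4 v=5: → [4,6),[3,5); WM=3
i=6 t=5 v=4: → [5,7),[4,6); WM=4; [2,4) fires=2
i=7 t=6 v=5: → [6,8),[5,7); WM=5; [3,5) fires=3
i=8 t=10 v=2: → [10,12),[9,11); WM=9; [4,6) fires=3 [5,7) fires=2 [6,8) fires=1
i=9 t=9 v=1: → [9,11),[8,10); WM=9
i=10 t=10 v=3: → [10,12),[9,11); WM=9
i=11 t=11 v=6: → [11,13),[10,12); WM=10; [8,10) fires=1
i=12 t=12 v=9: → [12,14),[11,13); WM=11; [9,11) fires=3
i=13 t=8 v=4: DROP (t<11-1); WM=11
i=14 t=15 v=4: → [15,17),[14,16); WM=14; [10,12) fires=3 [11,13) fires=2 [12,14) fires=1
i=15 t=16 v=3: → [16,18),[15,17); WM=15
i=16 t=17 v=5: → [17,19),[16,18); WM=16; [14,16) fires=1
i=17 t=18 v=7: → [18,20),[17,19); WM=17; [15,17) fires=2
i=18 t=19 v=3: → [19,21),[18,20); WM=18; [16,18) fires=2
i=19 t=20 v=3: → [20,22),[19,21); WM=19; [17,19) fires=2
i=20 t=24 v=2: → [24,26),[23,25); WM=23; [18,20) fires=2 [19,21) fires=1 [20,22) fires=1
i=21 t=24 v=3: → [24,26),[23,25); WM=23
i=22 t=25 v=5: → [25,27),[24,26); WM=24
i=23 t=25 v=8: → [25,27),[24,26); WM=24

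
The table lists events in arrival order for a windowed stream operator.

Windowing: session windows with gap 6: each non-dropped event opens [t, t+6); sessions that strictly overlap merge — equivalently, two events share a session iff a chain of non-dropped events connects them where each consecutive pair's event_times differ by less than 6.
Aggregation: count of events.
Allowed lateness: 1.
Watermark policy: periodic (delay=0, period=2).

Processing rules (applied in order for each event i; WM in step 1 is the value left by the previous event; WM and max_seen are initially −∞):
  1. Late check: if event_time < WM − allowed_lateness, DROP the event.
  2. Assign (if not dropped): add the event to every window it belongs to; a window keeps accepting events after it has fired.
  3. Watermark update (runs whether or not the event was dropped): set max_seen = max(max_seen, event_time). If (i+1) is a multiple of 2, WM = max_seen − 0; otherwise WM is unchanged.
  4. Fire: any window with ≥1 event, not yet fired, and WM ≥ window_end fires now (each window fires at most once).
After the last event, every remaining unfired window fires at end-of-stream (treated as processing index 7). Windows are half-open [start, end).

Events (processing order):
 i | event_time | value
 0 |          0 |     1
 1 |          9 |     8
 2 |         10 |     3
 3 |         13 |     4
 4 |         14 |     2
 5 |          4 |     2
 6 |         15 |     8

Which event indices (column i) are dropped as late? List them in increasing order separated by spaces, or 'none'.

5

i=0 t=0 v=1: → [0,6); WM=−∞
i=1 t=9 v=8: → [9,15); WM=9
i=2 t=10 v=3: → [9,16); WM=9
i=3 t=13 v=4: → [9,19); WM=13
i=4 t=14 v=2: → [9,20); WM=13
i=5 t=4 v=2: DROP (t<13-1); WM=14
i=6 t=15 v=8: → [9,21); WM=14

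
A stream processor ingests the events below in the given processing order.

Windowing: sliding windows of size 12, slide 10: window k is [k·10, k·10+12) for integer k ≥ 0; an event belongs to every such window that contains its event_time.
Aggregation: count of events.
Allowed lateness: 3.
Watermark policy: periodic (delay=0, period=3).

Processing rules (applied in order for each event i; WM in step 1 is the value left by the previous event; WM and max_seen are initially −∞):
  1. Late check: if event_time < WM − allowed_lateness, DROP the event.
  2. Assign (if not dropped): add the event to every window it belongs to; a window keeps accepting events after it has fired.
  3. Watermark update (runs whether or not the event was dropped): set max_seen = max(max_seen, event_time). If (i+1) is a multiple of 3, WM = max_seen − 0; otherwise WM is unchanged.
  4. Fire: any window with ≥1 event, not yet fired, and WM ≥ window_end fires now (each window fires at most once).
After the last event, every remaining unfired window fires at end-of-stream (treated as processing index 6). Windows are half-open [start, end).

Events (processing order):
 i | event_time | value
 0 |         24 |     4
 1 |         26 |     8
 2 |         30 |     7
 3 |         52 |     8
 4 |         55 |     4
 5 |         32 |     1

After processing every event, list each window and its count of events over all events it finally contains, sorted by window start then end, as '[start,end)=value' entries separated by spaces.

[20,32)=3 [30,42)=2 [50,62)=2

i=0 t=24 v=4: → [20,32); WM=−∞
i=1 t=26 v=8: → [20,32); WM=−∞
i=2 t=30 v=7: → [30,42),[20,32); WM=30
i=3 t=52 v=8: → [50,62); WM=30
i=4 t=55 v=4: → [50,62); WM=30
i=5 t=32 v=1: → [30,42); WM=55; [20,32) fires=3 [30,42) fires=2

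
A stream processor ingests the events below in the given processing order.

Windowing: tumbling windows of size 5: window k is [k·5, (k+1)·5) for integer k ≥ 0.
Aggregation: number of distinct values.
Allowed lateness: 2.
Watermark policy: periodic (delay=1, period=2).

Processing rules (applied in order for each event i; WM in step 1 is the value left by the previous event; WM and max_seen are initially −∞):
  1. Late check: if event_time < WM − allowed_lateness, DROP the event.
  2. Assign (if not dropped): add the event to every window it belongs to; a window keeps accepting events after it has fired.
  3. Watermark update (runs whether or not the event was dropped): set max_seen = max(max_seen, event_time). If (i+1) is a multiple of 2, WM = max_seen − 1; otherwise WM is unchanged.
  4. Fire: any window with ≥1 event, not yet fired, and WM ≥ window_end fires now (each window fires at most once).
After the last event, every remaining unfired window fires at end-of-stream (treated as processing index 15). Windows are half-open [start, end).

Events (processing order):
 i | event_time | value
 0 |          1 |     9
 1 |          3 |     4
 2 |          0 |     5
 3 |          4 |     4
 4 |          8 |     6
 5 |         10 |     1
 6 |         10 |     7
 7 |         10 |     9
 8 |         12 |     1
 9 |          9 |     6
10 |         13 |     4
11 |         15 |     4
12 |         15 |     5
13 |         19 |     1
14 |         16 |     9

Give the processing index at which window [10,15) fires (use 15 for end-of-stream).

i=0 t=1 v=9: → [0,5); WM=−∞
i=1 t=3 v=4: → [0,5); WM=2
i=2 t=0 v=5: → [0,5); WM=2
i=3 t=4 v=4: → [0,5); WM=3
i=4 t=8 v=6: → [5,10); WM=3
i=5 t=10 v=1: → [10,15); WM=9; [0,5) fires=3
i=6 t=10 v=7: → [10,15); WM=9
i=7 t=10 v=9: → [10,15); WM=9
i=8 t=12 v=1: → [10,15); WM=9
i=9 t=9 v=6: → [5,10); WM=11; [5,10) fires=1
i=10 t=13 v=4: → [10,15); WM=11
i=11 t=15 v=4: → [15,20); WM=14
i=12 t=15 v=5: → [15,20); WM=14
i=13 t=19 v=1: → [15,20); WM=18; [10,15) fires=4
i=14 t=16 v=9: → [15,20); WM=18

13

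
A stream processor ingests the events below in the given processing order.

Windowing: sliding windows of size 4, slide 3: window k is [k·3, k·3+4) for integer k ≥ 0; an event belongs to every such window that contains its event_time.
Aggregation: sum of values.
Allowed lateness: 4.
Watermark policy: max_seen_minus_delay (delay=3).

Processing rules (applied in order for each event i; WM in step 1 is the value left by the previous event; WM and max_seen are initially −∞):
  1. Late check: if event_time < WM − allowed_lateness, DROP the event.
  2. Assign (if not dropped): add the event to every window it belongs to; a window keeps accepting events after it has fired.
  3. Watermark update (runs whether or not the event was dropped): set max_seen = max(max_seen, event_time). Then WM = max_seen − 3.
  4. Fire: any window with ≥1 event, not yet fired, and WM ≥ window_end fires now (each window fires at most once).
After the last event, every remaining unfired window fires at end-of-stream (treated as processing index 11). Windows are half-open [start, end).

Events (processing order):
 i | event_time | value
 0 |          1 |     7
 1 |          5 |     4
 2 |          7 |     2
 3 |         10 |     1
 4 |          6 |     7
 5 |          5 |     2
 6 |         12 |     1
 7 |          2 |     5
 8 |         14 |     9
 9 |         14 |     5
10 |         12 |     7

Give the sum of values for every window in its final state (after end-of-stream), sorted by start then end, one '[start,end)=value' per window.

[0,4)=7 [3,7)=13 [6,10)=9 [9,13)=9 [12,16)=22

i=0 t=1 v=7: → [0,4); WM=-2
i=1 t=5 v=4: → [3,7); WM=2
i=2 t=7 v=2: → [6,10); WM=4; [0,4) fires=7
i=3 t=10 v=1: → [9,13); WM=7; [3,7) fires=4
i=4 t=6 v=7: → [6,10),[3,7); WM=7
i=5 t=5 v=2: → [3,7); WM=7
i=6 t=12 v=1: → [12,16),[9,13); WM=9
i=7 t=2 v=5: DROP (t<9-4); WM=9
i=8 t=14 v=9: → [12,16); WM=11; [6,10) fires=9
i=9 t=14 v=5: → [12,16); WM=11
i=10 t=12 v=7: → [12,16),[9,13); WM=11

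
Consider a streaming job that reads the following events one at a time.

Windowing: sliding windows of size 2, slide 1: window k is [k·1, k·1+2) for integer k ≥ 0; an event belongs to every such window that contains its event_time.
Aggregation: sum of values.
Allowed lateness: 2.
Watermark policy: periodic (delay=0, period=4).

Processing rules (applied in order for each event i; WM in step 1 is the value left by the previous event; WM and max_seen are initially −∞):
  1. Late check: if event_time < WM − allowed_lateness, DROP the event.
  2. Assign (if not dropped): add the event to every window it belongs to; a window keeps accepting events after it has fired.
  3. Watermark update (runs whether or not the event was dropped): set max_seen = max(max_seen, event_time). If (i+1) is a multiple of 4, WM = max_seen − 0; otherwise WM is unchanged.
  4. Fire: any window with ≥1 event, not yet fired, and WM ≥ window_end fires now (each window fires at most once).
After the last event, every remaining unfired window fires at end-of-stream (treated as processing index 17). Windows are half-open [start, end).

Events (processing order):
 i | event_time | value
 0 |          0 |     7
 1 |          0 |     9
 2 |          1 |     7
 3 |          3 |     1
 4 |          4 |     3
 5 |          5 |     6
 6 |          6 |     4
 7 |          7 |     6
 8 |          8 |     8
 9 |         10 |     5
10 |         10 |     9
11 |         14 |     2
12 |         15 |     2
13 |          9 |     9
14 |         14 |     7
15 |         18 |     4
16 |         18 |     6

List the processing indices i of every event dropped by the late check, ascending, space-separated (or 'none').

13

i=0 t=0 v=7: → [0,2); WM=−∞
i=1 t=0 v=9: → [0,2); WM=−∞
i=2 t=1 v=7: → [1,3),[0,2); WM=−∞
i=3 t=3 v=1: → [3,5),[2,4); WM=3; [0,2) fires=23 [1,3) fires=7
i=4 t=4 v=3: → [4,6),[3,5); WM=3
i=5 t=5 v=6: → [5,7),[4,6); WM=3
i=6 t=6 v=4: → [6,8),[5,7); WM=3
i=7 t=7 v=6: → [7,9),[6,8); WM=7; [2,4) fires=1 [3,5) fires=4 [4,6) fires=9 [5,7) fires=10
i=8 t=8 v=8: → [8,10),[7,9); WM=7
i=9 t=10 v=5: → [10,12),[9,11); WM=7
i=10 t=10 v=9: → [10,12),[9,11); WM=7
i=11 t=14 v=2: → [14,16),[13,15); WM=14; [6,8) fires=10 [7,9) fires=14 [8,10) fires=8 [9,11) fires=14 [10,12) fires=14
i=12 t=15 v=2: → [15,17),[14,16); WM=14
i=13 t=9 v=9: DROP (t<14-2); WM=14
i=14 t=14 v=7: → [14,16),[13,15); WM=14
i=15 t=18 v=4: → [18,20),[17,19); WM=18; [13,15) fires=9 [14,16) fires=11 [15,17) fires=2
i=16 t=18 v=6: → [18,20),[17,19); WM=18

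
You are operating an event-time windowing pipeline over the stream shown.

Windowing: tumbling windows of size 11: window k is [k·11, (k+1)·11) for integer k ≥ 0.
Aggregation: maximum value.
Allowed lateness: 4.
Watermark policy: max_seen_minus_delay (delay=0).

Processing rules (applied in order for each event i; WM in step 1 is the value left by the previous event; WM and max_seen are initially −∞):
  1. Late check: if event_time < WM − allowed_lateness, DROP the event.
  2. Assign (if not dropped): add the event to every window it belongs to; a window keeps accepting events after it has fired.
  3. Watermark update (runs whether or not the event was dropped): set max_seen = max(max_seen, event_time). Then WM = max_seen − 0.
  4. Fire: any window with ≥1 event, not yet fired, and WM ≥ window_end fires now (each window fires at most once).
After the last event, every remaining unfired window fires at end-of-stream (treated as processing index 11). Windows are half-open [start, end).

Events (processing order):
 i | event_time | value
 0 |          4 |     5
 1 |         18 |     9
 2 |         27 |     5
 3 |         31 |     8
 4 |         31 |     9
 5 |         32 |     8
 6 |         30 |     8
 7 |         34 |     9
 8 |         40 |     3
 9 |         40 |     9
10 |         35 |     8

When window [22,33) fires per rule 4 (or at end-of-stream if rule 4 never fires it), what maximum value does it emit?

9

i=0 t=4 v=5: → [0,11); WM=4
i=1 t=18 v=9: → [11,22); WM=18; [0,11) fires=5
i=2 t=27 v=5: → [22,33); WM=27; [11,22) fires=9
i=3 t=31 v=8: → [22,33); WM=31
i=4 t=31 v=9: → [22,33); WM=31
i=5 t=32 v=8: → [22,33); WM=32
i=6 t=30 v=8: → [22,33); WM=32
i=7 t=34 v=9: → [33,44); WM=34; [22,33) fires=9
i=8 t=40 v=3: → [33,44); WM=40
i=9 t=40 v=9: → [33,44); WM=40
i=10 t=35 v=8: DROP (t<40-4); WM=40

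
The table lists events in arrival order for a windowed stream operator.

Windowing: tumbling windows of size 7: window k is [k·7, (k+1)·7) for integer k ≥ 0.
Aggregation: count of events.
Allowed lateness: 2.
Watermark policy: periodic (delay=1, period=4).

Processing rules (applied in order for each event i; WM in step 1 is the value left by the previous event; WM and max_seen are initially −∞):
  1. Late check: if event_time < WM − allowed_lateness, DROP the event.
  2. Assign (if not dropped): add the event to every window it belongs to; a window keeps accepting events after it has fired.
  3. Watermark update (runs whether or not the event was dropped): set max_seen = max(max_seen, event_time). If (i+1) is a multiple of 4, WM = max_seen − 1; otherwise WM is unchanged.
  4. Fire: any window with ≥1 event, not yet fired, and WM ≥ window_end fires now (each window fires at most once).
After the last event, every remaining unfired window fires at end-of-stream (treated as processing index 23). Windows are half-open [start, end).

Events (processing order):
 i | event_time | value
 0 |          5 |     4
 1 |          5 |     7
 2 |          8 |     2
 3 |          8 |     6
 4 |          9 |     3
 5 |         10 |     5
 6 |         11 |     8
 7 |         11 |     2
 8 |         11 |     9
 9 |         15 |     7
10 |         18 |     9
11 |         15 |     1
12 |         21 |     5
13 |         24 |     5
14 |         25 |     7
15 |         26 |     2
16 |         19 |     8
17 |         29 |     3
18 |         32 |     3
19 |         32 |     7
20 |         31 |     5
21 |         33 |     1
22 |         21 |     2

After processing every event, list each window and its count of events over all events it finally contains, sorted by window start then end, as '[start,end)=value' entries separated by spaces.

i=0 t=5 v=4: → [0,7); WM=−∞
i=1 t=5 v=7: → [0,7); WM=−∞
i=2 t=8 v=2: → [7,14); WM=−∞
i=3 t=8 v=6: → [7,14); WM=7; [0,7) fires=2
i=4 t=9 v=3: → [7,14); WM=7
i=5 t=10 v=5: → [7,14); WM=7
i=6 t=11 v=8: → [7,14); WM=7
i=7 t=11 v=2: → [7,14); WM=10
i=8 t=11 v=9: → [7,14); WM=10
i=9 t=15 v=7: → [14,21); WM=10
i=10 t=18 v=9: → [14,21); WM=10
i=11 t=15 v=1: → [14,21); WM=17; [7,14) fires=7
i=12 t=21 v=5: → [21,28); WM=17
i=13 t=24 v=5: → [21,28); WM=17
i=14 t=25 v=7: → [21,28); WM=17
i=15 t=26 v=2: → [21,28); WM=25; [14,21) fires=3
i=16 t=19 v=8: DROP (t<25-2); WM=25
i=17 t=29 v=3: → [28,35); WM=25
i=18 t=32 v=3: → [28,35); WM=25
i=19 t=32 v=7: → [28,35); WM=31; [21,28) fires=4
i=20 t=31 v=5: → [28,35); WM=31
i=21 t=33 v=1: → [28,35); WM=31
i=22 t=21 v=2: DROP (t<31-2); WM=31

[0,7)=2 [7,14)=7 [14,21)=3 [21,28)=4 [28,35)=5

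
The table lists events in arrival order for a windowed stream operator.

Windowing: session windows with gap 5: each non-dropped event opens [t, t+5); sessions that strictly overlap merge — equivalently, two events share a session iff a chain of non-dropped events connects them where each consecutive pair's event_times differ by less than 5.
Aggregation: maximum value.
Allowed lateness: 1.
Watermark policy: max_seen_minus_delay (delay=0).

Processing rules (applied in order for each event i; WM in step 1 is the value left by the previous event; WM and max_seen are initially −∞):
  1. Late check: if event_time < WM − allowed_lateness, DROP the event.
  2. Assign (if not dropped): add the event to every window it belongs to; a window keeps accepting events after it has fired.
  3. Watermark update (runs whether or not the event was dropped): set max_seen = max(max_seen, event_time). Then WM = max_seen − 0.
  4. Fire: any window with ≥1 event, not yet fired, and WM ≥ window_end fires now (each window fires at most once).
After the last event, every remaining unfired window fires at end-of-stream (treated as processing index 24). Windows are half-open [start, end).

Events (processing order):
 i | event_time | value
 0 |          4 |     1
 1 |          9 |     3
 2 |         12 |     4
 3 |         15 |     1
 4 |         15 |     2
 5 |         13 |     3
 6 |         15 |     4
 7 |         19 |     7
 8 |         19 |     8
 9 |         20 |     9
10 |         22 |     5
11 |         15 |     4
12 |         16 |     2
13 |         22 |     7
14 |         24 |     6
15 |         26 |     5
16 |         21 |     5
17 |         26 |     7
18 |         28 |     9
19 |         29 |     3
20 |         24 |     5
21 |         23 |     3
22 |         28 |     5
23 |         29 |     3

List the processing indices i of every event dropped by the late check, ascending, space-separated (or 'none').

i=0 t=4 v=1: → [4,9); WM=4
i=1 t=9 v=3: → [9,14); WM=9
i=2 t=12 v=4: → [9,17); WM=12
i=3 t=15 v=1: → [9,20); WM=15
i=4 t=15 v=2: → [9,20); WM=15
i=5 t=13 v=3: DROP (t<15-1); WM=15
i=6 t=15 v=4: → [9,20); WM=15
i=7 t=19 v=7: → [9,24); WM=19
i=8 t=19 v=8: → [9,24); WM=19
i=9 t=20 v=9: → [9,25); WM=20
i=10 t=22 v=5: → [9,27); WM=22
i=11 t=15 v=4: DROP (t<22-1); WM=22
i=12 t=16 v=2: DROP (t<22-1); WM=22
i=13 t=22 v=7: → [9,27); WM=22
i=14 t=24 v=6: → [9,29); WM=24
i=15 t=26 v=5: → [9,31); WM=26
i=16 t=21 v=5: DROP (t<26-1); WM=26
i=17 t=26 v=7: → [9,31); WM=26
i=18 t=28 v=9: → [9,33); WM=28
i=19 t=29 v=3: → [9,34); WM=29
i=20 t=24 v=5: DROP (t<29-1); WM=29
i=21 t=23 v=3: DROP (t<29-1); WM=29
i=22 t=28 v=5: → [9,34); WM=29
i=23 t=29 v=3: → [9,34); WM=29

5 11 12 16 20 21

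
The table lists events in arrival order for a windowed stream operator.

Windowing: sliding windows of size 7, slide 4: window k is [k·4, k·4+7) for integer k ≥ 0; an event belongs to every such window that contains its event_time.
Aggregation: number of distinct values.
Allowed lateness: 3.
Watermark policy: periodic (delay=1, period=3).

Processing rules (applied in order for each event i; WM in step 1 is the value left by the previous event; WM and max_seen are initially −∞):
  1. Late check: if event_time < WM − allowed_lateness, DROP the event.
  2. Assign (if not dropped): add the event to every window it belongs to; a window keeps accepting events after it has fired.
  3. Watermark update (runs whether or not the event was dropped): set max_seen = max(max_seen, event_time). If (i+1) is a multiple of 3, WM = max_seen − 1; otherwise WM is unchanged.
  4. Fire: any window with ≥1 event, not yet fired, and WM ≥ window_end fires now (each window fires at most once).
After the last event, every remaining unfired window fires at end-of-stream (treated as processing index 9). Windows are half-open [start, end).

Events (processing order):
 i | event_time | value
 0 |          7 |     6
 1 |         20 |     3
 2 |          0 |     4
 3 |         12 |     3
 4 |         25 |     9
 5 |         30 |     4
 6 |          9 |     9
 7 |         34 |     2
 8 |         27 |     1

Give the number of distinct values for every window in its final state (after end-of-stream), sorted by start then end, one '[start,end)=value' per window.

[0,7)=1 [4,11)=1 [16,23)=1 [20,27)=2 [24,31)=3 [28,35)=2 [32,39)=1

i=0 t=7 v=6: → [4,11); WM=−∞
i=1 t=20 v=3: → [20,27),[16,23); WM=−∞
i=2 t=0 v=4: → [0,7); WM=19; [0,7) fires=1 [4,11) fires=1
i=3 t=12 v=3: DROP (t<19-3); WM=19
i=4 t=25 v=9: → [24,31),[20,27); WM=19
i=5 t=30 v=4: → [28,35),[24,31); WM=29; [16,23) fires=1 [20,27) fires=2
i=6 t=9 v=9: DROP (t<29-3); WM=29
i=7 t=34 v=2: → [32,39),[28,35); WM=29
i=8 t=27 v=1: → [24,31); WM=33; [24,31) fires=3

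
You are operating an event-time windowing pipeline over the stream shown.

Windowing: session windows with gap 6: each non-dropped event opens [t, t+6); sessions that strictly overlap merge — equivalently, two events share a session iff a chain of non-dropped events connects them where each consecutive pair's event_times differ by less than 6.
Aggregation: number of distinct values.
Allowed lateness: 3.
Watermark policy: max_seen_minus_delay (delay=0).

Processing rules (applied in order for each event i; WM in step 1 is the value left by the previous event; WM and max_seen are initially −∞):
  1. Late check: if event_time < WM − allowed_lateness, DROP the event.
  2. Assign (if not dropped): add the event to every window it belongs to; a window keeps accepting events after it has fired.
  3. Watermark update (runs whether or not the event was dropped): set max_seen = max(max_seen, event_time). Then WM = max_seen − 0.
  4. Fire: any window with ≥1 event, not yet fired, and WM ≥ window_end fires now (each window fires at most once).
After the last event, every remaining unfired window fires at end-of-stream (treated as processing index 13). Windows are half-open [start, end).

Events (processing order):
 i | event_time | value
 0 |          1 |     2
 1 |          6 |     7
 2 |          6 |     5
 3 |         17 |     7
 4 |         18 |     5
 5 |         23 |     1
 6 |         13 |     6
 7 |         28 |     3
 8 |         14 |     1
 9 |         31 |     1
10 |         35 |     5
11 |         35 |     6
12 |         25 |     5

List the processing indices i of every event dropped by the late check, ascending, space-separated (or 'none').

i=0 t=1 v=2: → [1,7); WM=1
i=1 t=6 v=7: → [1,12); WM=6
i=2 t=6 v=5: → [1,12); WM=6
i=3 t=17 v=7: → [17,23); WM=17
i=4 t=18 v=5: → [17,24); WM=18
i=5 t=23 v=1: → [17,29); WM=23
i=6 t=13 v=6: DROP (t<23-3); WM=23
i=7 t=28 v=3: → [17,34); WM=28
i=8 t=14 v=1: DROP (t<28-3); WM=28
i=9 t=31 v=1: → [17,37); WM=31
i=10 t=35 v=5: → [17,41); WM=35
i=11 t=35 v=6: → [17,41); WM=35
i=12 t=25 v=5: DROP (t<35-3); WM=35

6 8 12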